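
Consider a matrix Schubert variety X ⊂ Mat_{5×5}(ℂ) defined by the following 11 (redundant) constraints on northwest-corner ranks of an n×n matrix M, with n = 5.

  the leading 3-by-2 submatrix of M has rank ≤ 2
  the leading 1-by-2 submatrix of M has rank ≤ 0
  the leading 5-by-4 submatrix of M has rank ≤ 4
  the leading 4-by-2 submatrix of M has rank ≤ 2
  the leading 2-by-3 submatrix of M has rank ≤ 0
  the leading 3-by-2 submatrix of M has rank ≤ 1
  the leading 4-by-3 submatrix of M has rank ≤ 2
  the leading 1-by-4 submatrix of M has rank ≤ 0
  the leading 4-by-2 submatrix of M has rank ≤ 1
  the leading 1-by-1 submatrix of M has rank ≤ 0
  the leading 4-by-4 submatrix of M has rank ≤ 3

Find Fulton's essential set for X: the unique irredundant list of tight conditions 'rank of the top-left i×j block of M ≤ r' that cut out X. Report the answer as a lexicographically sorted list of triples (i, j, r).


Reconstructing r_w from the 11 given conditions:

  0 0 0 0 1
  0 0 0 1 2
  1 1 1 2 3
  1 1 2 3 4
  1 2 3 4 5

the unique w with this rank table is (5, 4, 1, 3, 2).

3 SE-corners of the 8-cell Rothe diagram give Ess(w):

[(1, 4, 0), (2, 3, 0), (4, 2, 1)]


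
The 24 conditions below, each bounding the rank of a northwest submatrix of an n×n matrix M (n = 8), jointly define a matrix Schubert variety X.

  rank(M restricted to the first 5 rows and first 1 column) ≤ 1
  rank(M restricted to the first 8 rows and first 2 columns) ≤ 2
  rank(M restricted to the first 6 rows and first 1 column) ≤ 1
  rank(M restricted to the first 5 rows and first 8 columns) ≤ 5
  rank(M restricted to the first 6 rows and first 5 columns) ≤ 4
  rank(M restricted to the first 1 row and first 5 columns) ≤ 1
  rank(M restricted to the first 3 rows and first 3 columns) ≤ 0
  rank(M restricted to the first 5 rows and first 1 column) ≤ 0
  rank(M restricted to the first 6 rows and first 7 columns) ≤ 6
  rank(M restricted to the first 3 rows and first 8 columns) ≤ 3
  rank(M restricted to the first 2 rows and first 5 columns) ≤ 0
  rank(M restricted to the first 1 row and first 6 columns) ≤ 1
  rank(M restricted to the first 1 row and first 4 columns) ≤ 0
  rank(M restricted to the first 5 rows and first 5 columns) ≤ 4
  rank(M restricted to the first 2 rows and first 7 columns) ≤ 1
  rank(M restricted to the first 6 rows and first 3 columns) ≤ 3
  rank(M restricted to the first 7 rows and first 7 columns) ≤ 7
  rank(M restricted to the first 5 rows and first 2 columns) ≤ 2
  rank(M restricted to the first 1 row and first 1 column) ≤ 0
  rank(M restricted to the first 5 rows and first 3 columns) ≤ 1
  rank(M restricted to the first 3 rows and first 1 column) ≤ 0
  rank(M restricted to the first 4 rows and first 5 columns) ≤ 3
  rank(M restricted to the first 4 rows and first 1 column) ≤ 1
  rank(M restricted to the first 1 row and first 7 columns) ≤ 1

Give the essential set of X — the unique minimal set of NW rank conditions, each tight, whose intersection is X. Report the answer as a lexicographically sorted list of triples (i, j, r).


Computing R[i][j] = min implied NW-rank bound (n=8, 24 conditions):

  R[1]: 0, 0, 0, 0, 0, 1, 1, 1
  R[2]: 0, 0, 0, 0, 0, 1, 1, 2
  R[3]: 0, 0, 0, 1, 1, 2, 2, 3
  R[4]: 0, 1, 1, 2, 2, 3, 3, 4
  R[5]: 0, 1, 1, 2, 3, 4, 4, 5
  R[6]: 1, 2, 2, 3, 4, 5, 5, 6
  R[7]: 1, 2, 3, 4, 5, 6, 6, 7
  R[8]: 1, 2, 3, 4, 5, 6, 7, 8

reading off 1-entries of Δ²R: w = (6, 8, 4, 2, 5, 1, 3, 7).

|D(w)|=17, |Ess(w)|=5:

[(2, 5, 0), (2, 7, 1), (3, 3, 0), (5, 1, 0), (5, 3, 1)]


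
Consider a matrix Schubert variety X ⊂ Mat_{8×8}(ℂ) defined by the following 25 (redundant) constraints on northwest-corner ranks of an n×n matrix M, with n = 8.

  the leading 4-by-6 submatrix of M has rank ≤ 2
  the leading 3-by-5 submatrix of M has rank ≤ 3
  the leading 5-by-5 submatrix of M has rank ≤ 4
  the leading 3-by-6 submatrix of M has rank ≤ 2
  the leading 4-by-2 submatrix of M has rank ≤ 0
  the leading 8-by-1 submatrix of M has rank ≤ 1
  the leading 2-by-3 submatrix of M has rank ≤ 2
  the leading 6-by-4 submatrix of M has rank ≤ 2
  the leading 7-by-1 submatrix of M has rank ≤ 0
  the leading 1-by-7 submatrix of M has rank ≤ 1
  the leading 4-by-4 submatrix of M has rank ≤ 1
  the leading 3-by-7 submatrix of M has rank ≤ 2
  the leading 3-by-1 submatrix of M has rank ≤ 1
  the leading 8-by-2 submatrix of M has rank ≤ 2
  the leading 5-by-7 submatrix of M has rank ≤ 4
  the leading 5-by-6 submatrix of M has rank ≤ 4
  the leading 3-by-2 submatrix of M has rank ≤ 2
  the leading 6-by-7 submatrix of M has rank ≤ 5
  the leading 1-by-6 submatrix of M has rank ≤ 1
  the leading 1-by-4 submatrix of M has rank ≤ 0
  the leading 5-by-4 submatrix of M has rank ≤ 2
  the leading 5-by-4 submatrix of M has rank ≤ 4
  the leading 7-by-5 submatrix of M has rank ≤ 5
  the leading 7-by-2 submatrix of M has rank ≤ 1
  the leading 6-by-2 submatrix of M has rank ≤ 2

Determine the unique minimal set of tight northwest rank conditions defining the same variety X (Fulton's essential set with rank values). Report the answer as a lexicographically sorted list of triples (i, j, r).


Recovering R(i,j) via the rank-extension bound from the 25 conditions:

  R[1]: 0 | 0 | 0 | 0 | 1 | 1 | 1 | 1
  R[2]: 0 | 0 | 1 | 1 | 2 | 2 | 2 | 2
  R[3]: 0 | 0 | 1 | 1 | 2 | 2 | 2 | 3
  R[4]: 0 | 0 | 1 | 1 | 2 | 2 | 3 | 4
  R[5]: 0 | 1 | 2 | 2 | 3 | 3 | 4 | 5
  R[6]: 0 | 1 | 2 | 2 | 3 | 4 | 5 | 6
  R[7]: 0 | 1 | 2 | 3 | 4 | 5 | 6 | 7
  R[8]: 1 | 2 | 3 | 4 | 5 | 6 | 7 | 8

second differences of R give the permutation w = (5, 3, 8, 7, 2, 6, 4, 1).

Rothe diagram D(w) (19 cells), 7 SE-corners (essential conditions):

[(1, 4, 0), (3, 7, 2), (4, 2, 0), (4, 4, 1), (4, 6, 2), (6, 4, 2), (7, 1, 0)]


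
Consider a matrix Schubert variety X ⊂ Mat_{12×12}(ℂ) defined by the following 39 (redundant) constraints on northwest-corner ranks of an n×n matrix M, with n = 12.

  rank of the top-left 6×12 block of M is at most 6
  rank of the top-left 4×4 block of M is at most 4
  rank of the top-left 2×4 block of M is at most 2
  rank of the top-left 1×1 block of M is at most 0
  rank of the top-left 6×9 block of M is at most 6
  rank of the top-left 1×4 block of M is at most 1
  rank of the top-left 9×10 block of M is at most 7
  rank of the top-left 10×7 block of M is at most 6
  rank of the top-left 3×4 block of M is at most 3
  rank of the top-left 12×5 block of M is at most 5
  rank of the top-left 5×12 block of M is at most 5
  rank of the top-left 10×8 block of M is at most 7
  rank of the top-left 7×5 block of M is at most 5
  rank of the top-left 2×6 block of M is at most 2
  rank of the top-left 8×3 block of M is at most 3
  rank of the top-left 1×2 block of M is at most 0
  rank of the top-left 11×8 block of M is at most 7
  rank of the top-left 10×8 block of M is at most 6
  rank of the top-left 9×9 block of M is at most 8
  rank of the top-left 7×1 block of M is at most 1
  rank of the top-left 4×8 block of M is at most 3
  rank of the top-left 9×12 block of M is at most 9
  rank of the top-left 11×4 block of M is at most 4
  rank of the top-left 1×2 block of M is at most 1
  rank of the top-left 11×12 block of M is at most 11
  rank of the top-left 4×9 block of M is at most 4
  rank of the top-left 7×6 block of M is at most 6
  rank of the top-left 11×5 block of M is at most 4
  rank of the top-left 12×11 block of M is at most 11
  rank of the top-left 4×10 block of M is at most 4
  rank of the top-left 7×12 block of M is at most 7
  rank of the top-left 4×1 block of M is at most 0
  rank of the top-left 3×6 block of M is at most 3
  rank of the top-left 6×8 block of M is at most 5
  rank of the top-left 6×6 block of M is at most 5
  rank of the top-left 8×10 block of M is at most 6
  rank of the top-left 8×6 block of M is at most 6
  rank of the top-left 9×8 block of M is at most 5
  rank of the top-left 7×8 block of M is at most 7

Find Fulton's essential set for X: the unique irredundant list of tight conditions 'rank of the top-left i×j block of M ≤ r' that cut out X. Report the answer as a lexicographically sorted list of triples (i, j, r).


The tightest implied rank at each (i,j), from the 39 conditions:

  R[1]: 0  0  1  1  1  1  1  1  1  1  1  1
  R[2]: 0  1  2  2  2  2  2  2  2  2  2  2
  R[3]: 0  1  2  3  3  3  3  3  3  3  3  3
  R[4]: 0  1  2  3  3  3  3  3  4  4  4  4
  R[5]: 1  2  3  4  4  4  4  4  5  5  5  5
  R[6]: 1  2  3  4  4  5  5  5  6  6  6  6
  R[7]: 1  2  3  4  4  5  5  5  6  6  7  7
  R[8]: 1  2  3  4  4  5  5  5  6  6  7  8
  R[9]: 1  2  3  4  4  5  5  5  6  7  8  9
  R[10]: 1  2  3  4  4  5  6  6  7  8  9  10
  R[11]: 1  2  3  4  4  5  6  7  8  9  10  11
  R[12]: 1  2  3  4  5  6  7  8  9  10  11  12

the unique w with this rank table is (3, 2, 4, 9, 1, 6, 11, 12, 10, 7, 8, 5).

|D(w)|=23, |Ess(w)|=6:

[(1, 2, 0), (4, 1, 0), (4, 8, 3), (8, 10, 6), (9, 8, 5), (11, 5, 4)]


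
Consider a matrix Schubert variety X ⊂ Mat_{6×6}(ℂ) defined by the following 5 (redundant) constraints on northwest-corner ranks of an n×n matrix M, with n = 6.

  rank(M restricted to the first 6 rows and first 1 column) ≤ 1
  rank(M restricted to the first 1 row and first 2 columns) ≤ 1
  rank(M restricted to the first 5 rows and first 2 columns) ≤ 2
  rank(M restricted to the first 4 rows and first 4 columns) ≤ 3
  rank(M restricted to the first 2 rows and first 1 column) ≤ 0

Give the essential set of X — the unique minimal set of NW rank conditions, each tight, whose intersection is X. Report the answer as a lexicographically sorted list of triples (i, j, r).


Computing R[i][j] = min implied NW-rank bound (n=6, 5 conditions):

  0, 1, 1, 1, 1, 1
  0, 1, 2, 2, 2, 2
  1, 2, 3, 3, 3, 3
  1, 2, 3, 3, 4, 4
  1, 2, 3, 4, 5, 5
  1, 2, 3, 4, 5, 6

so w = (2, 3, 1, 5, 4, 6).

2 SE-corners of the 3-cell Rothe diagram give Ess(w):

[(2, 1, 0), (4, 4, 3)]


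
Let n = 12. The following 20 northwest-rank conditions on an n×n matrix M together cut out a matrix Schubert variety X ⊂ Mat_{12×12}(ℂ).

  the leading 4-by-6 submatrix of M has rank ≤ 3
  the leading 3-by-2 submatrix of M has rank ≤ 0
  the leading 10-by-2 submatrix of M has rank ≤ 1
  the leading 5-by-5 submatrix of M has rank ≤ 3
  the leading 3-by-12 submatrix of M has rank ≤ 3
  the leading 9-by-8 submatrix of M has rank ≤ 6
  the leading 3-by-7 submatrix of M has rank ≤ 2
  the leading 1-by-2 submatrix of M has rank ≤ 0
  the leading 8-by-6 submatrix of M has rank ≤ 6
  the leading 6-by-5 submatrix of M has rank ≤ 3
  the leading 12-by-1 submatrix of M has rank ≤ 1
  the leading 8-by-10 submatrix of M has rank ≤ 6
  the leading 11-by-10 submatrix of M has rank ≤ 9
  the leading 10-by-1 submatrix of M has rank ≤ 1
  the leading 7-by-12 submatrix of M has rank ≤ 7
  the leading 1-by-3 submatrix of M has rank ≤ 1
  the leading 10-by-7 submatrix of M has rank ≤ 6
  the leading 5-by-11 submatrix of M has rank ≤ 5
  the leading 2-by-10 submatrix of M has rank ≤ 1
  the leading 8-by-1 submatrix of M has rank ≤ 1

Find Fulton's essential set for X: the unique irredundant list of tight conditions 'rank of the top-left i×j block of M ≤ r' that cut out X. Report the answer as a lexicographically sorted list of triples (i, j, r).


Rank table r_w(12×12) implied by the 20 constraints:

  R[1]: 0 0 1 1 1 1 1 1 1 1 1 1
  R[2]: 0 0 1 1 1 1 1 1 1 1 2 2
  R[3]: 0 0 1 2 2 2 2 2 2 2 3 3
  R[4]: 1 1 2 3 3 3 3 3 3 3 4 4
  R[5]: 1 1 2 3 3 4 4 4 4 4 5 5
  R[6]: 1 1 2 3 3 4 5 5 5 5 6 6
  R[7]: 1 1 2 3 4 5 6 6 6 6 7 7
  R[8]: 1 1 2 3 4 5 6 6 6 6 7 8
  R[9]: 1 1 2 3 4 5 6 6 7 7 8 9
  R[10]: 1 1 2 3 4 5 6 7 8 8 9 10
  R[11]: 1 2 3 4 5 6 7 8 9 9 10 11
  R[12]: 1 2 3 4 5 6 7 8 9 10 11 12

second differences of R give the permutation w = (3, 11, 4, 1, 6, 7, 5, 12, 9, 8, 2, 10).

ℓ(w)=25; the 6 essential cells (i,j,r):

[(2, 10, 1), (3, 2, 0), (6, 5, 3), (8, 10, 6), (9, 8, 6), (10, 2, 1)]


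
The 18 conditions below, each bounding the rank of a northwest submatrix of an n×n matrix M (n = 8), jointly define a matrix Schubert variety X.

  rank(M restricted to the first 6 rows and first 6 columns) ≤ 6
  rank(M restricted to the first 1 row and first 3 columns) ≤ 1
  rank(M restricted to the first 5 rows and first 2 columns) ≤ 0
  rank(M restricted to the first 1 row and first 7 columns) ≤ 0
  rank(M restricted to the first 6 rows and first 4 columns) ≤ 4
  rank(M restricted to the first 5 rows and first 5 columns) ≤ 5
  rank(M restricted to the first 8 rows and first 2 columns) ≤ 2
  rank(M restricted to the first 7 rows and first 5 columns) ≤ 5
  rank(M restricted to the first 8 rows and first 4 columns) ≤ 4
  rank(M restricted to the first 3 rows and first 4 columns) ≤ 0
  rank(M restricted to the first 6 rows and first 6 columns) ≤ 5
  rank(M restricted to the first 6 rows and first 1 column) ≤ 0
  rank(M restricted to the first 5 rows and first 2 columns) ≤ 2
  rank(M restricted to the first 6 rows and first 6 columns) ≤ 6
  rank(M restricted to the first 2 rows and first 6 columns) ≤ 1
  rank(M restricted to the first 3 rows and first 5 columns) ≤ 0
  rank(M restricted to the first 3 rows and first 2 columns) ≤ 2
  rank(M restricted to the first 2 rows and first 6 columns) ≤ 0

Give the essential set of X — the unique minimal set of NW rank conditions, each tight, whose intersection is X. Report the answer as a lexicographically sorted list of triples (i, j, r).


Recovering R(i,j) via the rank-extension bound from the 18 conditions:

  row 1: 0, 0, 0, 0, 0, 0, 0, 1
  row 2: 0, 0, 0, 0, 0, 0, 1, 2
  row 3: 0, 0, 0, 0, 0, 1, 2, 3
  row 4: 0, 0, 1, 1, 1, 2, 3, 4
  row 5: 0, 0, 1, 2, 2, 3, 4, 5
  row 6: 0, 1, 2, 3, 3, 4, 5, 6
  row 7: 1, 2, 3, 4, 4, 5, 6, 7
  row 8: 1, 2, 3, 4, 5, 6, 7, 8

so w = (8, 7, 6, 3, 4, 2, 1, 5).

5 SE-corners of the 23-cell Rothe diagram give Ess(w):

[(1, 7, 0), (2, 6, 0), (3, 5, 0), (5, 2, 0), (6, 1, 0)]


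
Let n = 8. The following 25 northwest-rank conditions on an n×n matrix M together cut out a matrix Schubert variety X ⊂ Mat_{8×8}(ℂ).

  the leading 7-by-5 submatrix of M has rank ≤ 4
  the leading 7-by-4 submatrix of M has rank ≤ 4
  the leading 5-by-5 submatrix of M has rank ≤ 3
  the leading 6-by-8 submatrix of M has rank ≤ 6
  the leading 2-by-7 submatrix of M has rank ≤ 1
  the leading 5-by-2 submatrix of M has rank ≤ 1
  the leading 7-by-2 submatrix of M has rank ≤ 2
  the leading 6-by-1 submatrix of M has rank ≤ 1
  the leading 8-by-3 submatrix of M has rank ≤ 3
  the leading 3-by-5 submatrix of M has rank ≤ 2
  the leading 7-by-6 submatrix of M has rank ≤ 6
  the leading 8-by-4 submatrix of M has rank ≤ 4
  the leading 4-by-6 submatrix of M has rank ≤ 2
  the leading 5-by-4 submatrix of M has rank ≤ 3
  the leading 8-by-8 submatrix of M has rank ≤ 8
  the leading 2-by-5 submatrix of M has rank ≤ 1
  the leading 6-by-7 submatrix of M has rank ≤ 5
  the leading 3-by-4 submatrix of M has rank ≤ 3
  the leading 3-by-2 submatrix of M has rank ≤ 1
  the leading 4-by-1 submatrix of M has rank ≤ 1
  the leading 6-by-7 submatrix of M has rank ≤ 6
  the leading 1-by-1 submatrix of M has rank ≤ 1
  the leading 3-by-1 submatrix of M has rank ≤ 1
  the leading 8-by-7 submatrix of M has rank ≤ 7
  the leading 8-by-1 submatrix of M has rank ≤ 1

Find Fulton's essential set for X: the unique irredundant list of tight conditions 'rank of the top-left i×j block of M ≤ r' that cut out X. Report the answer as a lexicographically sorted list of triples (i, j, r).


Recovering R(i,j) via the rank-extension bound from the 25 conditions:

  R[1]: 1 | 1 | 1 | 1 | 1 | 1 | 1 | 1
  R[2]: 1 | 1 | 1 | 1 | 1 | 1 | 1 | 2
  R[3]: 1 | 1 | 2 | 2 | 2 | 2 | 2 | 3
  R[4]: 1 | 1 | 2 | 2 | 2 | 2 | 3 | 4
  R[5]: 1 | 1 | 2 | 3 | 3 | 3 | 4 | 5
  R[6]: 1 | 2 | 3 | 4 | 4 | 4 | 5 | 6
  R[7]: 1 | 2 | 3 | 4 | 4 | 5 | 6 | 7
  R[8]: 1 | 2 | 3 | 4 | 5 | 6 | 7 | 8

second differences of R give the permutation w = (1, 8, 3, 7, 4, 2, 6, 5).

Fulton essential set (4 of the 13 Rothe cells):

[(2, 7, 1), (4, 6, 2), (5, 2, 1), (7, 5, 4)]


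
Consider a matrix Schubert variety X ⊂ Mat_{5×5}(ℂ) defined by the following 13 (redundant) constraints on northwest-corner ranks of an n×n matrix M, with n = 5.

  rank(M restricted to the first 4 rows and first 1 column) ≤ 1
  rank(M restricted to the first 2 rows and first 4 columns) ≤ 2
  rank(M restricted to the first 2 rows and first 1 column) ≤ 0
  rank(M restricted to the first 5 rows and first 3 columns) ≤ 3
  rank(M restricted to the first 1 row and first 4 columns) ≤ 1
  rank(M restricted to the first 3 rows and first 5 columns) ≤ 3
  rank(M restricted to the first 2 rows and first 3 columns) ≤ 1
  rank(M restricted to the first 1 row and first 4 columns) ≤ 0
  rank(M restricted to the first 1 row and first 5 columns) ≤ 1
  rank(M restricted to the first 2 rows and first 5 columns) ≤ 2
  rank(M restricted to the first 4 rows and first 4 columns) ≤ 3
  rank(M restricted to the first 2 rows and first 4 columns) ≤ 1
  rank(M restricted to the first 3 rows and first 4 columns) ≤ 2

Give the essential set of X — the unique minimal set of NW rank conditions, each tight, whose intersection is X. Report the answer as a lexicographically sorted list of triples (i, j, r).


Reconstructing r_w from the 13 given conditions:

  row 1: 0, 0, 0, 0, 1
  row 2: 0, 1, 1, 1, 2
  row 3: 1, 2, 2, 2, 3
  row 4: 1, 2, 3, 3, 4
  row 5: 1, 2, 3, 4, 5

hence w(1..5) = (5, 2, 1, 3, 4).

Rothe diagram D(w) (5 cells), 2 SE-corners (essential conditions):

[(1, 4, 0), (2, 1, 0)]


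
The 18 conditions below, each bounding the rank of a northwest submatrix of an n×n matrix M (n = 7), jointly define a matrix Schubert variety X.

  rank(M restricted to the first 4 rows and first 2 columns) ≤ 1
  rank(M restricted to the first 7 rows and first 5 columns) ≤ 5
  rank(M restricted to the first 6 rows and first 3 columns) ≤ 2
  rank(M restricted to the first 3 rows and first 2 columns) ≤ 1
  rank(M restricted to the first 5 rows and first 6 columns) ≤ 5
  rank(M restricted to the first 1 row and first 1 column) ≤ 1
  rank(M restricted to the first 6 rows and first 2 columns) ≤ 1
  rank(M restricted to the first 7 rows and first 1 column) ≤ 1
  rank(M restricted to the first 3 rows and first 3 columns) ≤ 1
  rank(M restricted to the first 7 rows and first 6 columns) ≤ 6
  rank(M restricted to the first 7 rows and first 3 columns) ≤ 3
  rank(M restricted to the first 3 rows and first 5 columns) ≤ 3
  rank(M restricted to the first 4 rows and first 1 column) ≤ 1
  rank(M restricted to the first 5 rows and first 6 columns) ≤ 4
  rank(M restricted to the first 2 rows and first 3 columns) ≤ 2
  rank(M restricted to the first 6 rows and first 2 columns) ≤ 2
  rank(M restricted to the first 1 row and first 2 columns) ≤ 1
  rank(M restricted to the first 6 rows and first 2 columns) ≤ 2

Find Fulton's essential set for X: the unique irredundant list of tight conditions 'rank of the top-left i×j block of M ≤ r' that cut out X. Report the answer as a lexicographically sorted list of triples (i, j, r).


Reconstructing r_w from the 18 given conditions:

  i=1: 1  1  1  1  1  1  1
  i=2: 1  1  1  2  2  2  2
  i=3: 1  1  1  2  3  3  3
  i=4: 1  1  2  3  4  4  4
  i=5: 1  1  2  3  4  4  5
  i=6: 1  1  2  3  4  5  6
  i=7: 1  2  3  4  5  6  7

giving w = (1, 4, 5, 3, 7, 6, 2) via Δ²R.

Fulton essential set (3 of the 8 Rothe cells):

[(3, 3, 1), (5, 6, 4), (6, 2, 1)]


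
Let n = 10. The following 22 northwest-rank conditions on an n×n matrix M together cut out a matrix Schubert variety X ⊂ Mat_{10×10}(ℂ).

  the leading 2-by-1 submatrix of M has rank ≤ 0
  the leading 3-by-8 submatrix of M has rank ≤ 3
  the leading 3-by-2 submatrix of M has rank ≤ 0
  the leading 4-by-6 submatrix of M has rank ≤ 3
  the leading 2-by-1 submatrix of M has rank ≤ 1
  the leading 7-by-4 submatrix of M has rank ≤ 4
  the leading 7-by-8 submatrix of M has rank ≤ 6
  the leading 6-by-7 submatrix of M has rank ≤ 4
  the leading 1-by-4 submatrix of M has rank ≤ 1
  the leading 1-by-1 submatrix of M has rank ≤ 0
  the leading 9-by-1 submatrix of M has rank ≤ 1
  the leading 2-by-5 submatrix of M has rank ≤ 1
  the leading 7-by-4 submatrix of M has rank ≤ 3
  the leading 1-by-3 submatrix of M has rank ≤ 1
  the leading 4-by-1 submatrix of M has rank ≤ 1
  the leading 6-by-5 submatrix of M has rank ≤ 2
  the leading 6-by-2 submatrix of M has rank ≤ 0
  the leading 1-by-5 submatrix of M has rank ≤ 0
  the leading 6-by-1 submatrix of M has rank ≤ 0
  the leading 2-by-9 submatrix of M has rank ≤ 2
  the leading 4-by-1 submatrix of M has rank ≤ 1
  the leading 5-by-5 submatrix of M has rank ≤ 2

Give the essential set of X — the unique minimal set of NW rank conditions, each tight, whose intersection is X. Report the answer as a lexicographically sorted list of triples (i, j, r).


The tightest implied rank at each (i,j), from the 22 conditions:

  row 1: 0, 0, 0, 0, 0, 1, 1, 1, 1, 1
  row 2: 0, 0, 1, 1, 1, 2, 2, 2, 2, 2
  row 3: 0, 0, 1, 2, 2, 3, 3, 3, 3, 3
  row 4: 0, 0, 1, 2, 2, 3, 4, 4, 4, 4
  row 5: 0, 0, 1, 2, 2, 3, 4, 5, 5, 5
  row 6: 0, 0, 1, 2, 2, 3, 4, 5, 6, 6
  row 7: 1, 1, 2, 3, 3, 4, 5, 6, 7, 7
  row 8: 1, 2, 3, 4, 4, 5, 6, 7, 8, 8
  row 9: 1, 2, 3, 4, 5, 6, 7, 8, 9, 9
  row 10: 1, 2, 3, 4, 5, 6, 7, 8, 9, 10

so w = (6, 3, 4, 7, 8, 9, 1, 2, 5, 10).

Fulton essential set (3 of the 18 Rothe cells):

[(1, 5, 0), (6, 2, 0), (6, 5, 2)]


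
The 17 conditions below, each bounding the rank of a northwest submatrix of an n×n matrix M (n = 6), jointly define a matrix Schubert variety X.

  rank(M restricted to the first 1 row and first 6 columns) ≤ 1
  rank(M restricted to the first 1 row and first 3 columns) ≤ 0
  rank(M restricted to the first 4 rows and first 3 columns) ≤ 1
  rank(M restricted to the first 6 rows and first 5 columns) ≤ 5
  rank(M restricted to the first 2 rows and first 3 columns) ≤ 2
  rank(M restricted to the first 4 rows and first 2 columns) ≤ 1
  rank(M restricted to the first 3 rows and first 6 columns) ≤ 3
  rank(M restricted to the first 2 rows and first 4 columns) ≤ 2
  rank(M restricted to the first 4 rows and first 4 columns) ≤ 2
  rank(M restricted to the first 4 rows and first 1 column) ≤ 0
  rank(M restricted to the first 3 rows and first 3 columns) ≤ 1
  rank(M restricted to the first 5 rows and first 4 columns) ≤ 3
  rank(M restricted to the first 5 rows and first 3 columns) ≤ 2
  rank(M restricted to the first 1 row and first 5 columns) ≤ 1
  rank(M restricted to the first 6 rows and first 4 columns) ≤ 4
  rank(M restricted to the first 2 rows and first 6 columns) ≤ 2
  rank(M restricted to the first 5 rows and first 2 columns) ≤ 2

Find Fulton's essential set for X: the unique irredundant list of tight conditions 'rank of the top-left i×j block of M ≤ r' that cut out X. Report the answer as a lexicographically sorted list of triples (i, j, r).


Rank table r_w(6×6) implied by the 17 constraints:

  0  0  0  1  1  1
  0  1  1  2  2  2
  0  1  1  2  3  3
  0  1  1  2  3  4
  1  2  2  3  4  5
  1  2  3  4  5  6

giving w = (4, 2, 5, 6, 1, 3) via Δ²R.

|D(w)|=8, |Ess(w)|=3:

[(1, 3, 0), (4, 1, 0), (4, 3, 1)]


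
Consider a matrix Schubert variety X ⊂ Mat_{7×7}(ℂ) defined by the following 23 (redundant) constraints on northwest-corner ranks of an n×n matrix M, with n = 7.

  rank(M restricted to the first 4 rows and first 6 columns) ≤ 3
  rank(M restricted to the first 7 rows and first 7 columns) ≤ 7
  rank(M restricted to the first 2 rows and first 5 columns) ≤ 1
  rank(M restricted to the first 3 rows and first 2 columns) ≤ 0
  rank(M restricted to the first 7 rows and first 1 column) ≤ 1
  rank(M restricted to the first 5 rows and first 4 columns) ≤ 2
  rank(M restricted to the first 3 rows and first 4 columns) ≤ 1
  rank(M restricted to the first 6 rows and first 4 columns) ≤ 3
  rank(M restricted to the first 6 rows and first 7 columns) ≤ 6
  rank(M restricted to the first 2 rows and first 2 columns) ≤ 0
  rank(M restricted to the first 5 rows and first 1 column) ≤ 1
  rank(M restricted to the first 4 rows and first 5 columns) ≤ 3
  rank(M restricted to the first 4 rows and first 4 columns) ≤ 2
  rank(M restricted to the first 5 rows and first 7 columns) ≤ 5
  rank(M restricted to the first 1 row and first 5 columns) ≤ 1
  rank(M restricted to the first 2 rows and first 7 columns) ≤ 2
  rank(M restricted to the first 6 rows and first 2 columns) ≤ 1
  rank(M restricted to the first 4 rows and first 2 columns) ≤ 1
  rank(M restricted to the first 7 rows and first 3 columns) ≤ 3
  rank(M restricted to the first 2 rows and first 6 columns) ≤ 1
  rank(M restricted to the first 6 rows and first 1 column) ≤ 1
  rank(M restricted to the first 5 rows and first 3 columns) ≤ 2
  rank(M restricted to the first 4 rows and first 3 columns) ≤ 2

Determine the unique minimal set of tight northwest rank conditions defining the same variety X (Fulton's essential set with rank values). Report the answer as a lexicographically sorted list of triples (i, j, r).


Recovering R(i,j) via the rank-extension bound from the 23 conditions:

  row 1: 0 0 1 1 1 1 1
  row 2: 0 0 1 1 1 1 2
  row 3: 0 0 1 1 2 2 3
  row 4: 1 1 2 2 3 3 4
  row 5: 1 1 2 2 3 4 5
  row 6: 1 1 2 3 4 5 6
  row 7: 1 2 3 4 5 6 7

giving w = (3, 7, 5, 1, 6, 4, 2) via Δ²R.

D(w) has 13 cells with 5 SE-corners; essential set:

[(2, 6, 1), (3, 2, 0), (3, 4, 1), (5, 4, 2), (6, 2, 1)]


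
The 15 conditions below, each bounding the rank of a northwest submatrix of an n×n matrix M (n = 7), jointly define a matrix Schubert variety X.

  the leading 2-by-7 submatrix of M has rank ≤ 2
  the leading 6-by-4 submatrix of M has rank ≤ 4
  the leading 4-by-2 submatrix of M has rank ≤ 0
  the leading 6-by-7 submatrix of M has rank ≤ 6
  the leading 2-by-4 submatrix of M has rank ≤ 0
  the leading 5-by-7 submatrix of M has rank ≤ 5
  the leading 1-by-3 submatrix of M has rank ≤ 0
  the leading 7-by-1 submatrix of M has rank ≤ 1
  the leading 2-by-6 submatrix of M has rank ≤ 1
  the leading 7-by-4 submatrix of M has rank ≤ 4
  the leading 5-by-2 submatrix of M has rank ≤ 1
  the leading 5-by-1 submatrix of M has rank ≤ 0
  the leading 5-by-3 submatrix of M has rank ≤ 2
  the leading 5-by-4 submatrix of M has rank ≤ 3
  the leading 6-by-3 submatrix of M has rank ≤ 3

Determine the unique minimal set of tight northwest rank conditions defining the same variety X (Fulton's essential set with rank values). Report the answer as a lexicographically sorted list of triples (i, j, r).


Reconstructing r_w from the 15 given conditions:

  R[1]: 0 | 0 | 0 | 0 | 1 | 1 | 1
  R[2]: 0 | 0 | 0 | 0 | 1 | 1 | 2
  R[3]: 0 | 0 | 1 | 1 | 2 | 2 | 3
  R[4]: 0 | 0 | 1 | 2 | 3 | 3 | 4
  R[5]: 0 | 1 | 2 | 3 | 4 | 4 | 5
  R[6]: 1 | 2 | 3 | 4 | 5 | 5 | 6
  R[7]: 1 | 2 | 3 | 4 | 5 | 6 | 7

second differences of R give the permutation w = (5, 7, 3, 4, 2, 1, 6).

D(w) has 14 cells with 4 SE-corners; essential set:

[(2, 4, 0), (2, 6, 1), (4, 2, 0), (5, 1, 0)]


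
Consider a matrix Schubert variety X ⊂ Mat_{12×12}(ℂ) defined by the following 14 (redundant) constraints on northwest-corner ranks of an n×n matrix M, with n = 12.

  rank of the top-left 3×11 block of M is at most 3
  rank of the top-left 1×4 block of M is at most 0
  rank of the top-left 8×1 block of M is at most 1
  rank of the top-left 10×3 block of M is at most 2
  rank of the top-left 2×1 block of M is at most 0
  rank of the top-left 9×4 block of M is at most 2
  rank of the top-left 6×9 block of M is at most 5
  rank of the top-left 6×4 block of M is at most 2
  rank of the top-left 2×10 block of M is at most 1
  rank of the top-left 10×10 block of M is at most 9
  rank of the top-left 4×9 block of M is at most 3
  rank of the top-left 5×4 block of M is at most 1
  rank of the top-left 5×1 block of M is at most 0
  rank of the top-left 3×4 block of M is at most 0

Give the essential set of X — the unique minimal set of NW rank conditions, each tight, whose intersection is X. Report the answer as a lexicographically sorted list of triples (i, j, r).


The tightest implied rank at each (i,j), from the 14 conditions:

  i=1: 0 | 0 | 0 | 0 | 1 | 1 | 1 | 1 | 1 | 1 | 1 | 1
  i=2: 0 | 0 | 0 | 0 | 1 | 1 | 1 | 1 | 1 | 1 | 2 | 2
  i=3: 0 | 0 | 0 | 0 | 1 | 2 | 2 | 2 | 2 | 2 | 3 | 3
  i=4: 0 | 1 | 1 | 1 | 2 | 3 | 3 | 3 | 3 | 3 | 4 | 4
  i=5: 0 | 1 | 1 | 1 | 2 | 3 | 4 | 4 | 4 | 4 | 5 | 5
  i=6: 1 | 2 | 2 | 2 | 3 | 4 | 5 | 5 | 5 | 5 | 6 | 6
  i=7: 1 | 2 | 2 | 2 | 3 | 4 | 5 | 6 | 6 | 6 | 7 | 7
  i=8: 1 | 2 | 2 | 2 | 3 | 4 | 5 | 6 | 7 | 7 | 8 | 8
  i=9: 1 | 2 | 2 | 2 | 3 | 4 | 5 | 6 | 7 | 8 | 9 | 9
  i=10: 1 | 2 | 2 | 3 | 4 | 5 | 6 | 7 | 8 | 9 | 10 | 10
  i=11: 1 | 2 | 3 | 4 | 5 | 6 | 7 | 8 | 9 | 10 | 11 | 11
  i=12: 1 | 2 | 3 | 4 | 5 | 6 | 7 | 8 | 9 | 10 | 11 | 12

giving w = (5, 11, 6, 2, 7, 1, 8, 9, 10, 4, 3, 12) via Δ²R.

|D(w)|=28, |Ess(w)|=6:

[(2, 10, 1), (3, 4, 0), (5, 1, 0), (5, 4, 1), (9, 4, 2), (10, 3, 2)]


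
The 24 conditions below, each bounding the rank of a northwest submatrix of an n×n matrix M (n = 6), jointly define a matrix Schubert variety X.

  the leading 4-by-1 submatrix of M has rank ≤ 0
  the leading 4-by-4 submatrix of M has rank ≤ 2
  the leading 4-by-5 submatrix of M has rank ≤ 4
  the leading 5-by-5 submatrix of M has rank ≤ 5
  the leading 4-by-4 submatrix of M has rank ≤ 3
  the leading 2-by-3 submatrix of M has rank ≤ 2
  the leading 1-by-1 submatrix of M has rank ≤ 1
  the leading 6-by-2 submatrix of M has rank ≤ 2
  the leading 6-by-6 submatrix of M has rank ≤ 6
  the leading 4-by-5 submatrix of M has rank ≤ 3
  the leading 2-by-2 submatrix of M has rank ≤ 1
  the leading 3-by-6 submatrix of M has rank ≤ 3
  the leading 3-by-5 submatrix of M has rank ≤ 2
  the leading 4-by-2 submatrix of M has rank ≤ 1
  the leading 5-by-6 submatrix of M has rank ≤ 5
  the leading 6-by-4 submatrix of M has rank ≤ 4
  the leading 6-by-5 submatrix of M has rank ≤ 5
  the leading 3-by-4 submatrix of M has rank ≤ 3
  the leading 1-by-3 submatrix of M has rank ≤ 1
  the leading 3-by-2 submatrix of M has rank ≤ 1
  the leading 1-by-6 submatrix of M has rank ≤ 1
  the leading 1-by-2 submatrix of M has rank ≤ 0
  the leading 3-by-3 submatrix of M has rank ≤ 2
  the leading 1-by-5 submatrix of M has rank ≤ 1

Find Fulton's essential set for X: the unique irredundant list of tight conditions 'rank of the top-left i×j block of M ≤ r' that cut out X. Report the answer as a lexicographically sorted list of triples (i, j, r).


Recovering R(i,j) via the rank-extension bound from the 24 conditions:

  0, 0, 1, 1, 1, 1
  0, 1, 2, 2, 2, 2
  0, 1, 2, 2, 2, 3
  0, 1, 2, 2, 3, 4
  1, 2, 3, 3, 4, 5
  1, 2, 3, 4, 5, 6

reading off 1-entries of Δ²R: w = (3, 2, 6, 5, 1, 4).

|D(w)|=8, |Ess(w)|=4:

[(1, 2, 0), (3, 5, 2), (4, 1, 0), (4, 4, 2)]


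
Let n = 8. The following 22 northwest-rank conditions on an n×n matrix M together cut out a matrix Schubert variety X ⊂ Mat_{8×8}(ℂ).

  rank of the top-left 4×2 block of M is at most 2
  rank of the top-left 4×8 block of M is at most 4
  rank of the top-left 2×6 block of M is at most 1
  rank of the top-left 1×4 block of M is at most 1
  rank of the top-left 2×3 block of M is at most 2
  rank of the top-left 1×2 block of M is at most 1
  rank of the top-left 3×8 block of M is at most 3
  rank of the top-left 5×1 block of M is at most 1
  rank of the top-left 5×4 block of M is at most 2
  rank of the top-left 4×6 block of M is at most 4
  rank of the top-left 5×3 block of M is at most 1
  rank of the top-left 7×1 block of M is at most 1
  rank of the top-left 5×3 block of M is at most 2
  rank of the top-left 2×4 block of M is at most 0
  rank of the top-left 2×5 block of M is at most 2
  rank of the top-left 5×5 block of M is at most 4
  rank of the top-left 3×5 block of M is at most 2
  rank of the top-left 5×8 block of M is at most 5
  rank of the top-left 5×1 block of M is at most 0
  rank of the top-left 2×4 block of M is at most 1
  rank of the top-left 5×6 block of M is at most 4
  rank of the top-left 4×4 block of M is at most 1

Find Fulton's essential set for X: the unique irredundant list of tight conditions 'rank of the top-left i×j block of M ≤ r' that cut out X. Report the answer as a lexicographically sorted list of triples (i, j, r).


Reconstructing r_w from the 22 given conditions:

  R[1]: 0 0 0 0 1 1 1 1
  R[2]: 0 0 0 0 1 1 2 2
  R[3]: 0 1 1 1 2 2 3 3
  R[4]: 0 1 1 1 2 3 4 4
  R[5]: 0 1 1 2 3 4 5 5
  R[6]: 1 2 2 3 4 5 6 6
  R[7]: 1 2 3 4 5 6 7 7
  R[8]: 1 2 3 4 5 6 7 8

the unique w with this rank table is (5, 7, 2, 6, 4, 1, 3, 8).

ℓ(w)=15; the 5 essential cells (i,j,r):

[(2, 4, 0), (2, 6, 1), (4, 4, 1), (5, 1, 0), (5, 3, 1)]


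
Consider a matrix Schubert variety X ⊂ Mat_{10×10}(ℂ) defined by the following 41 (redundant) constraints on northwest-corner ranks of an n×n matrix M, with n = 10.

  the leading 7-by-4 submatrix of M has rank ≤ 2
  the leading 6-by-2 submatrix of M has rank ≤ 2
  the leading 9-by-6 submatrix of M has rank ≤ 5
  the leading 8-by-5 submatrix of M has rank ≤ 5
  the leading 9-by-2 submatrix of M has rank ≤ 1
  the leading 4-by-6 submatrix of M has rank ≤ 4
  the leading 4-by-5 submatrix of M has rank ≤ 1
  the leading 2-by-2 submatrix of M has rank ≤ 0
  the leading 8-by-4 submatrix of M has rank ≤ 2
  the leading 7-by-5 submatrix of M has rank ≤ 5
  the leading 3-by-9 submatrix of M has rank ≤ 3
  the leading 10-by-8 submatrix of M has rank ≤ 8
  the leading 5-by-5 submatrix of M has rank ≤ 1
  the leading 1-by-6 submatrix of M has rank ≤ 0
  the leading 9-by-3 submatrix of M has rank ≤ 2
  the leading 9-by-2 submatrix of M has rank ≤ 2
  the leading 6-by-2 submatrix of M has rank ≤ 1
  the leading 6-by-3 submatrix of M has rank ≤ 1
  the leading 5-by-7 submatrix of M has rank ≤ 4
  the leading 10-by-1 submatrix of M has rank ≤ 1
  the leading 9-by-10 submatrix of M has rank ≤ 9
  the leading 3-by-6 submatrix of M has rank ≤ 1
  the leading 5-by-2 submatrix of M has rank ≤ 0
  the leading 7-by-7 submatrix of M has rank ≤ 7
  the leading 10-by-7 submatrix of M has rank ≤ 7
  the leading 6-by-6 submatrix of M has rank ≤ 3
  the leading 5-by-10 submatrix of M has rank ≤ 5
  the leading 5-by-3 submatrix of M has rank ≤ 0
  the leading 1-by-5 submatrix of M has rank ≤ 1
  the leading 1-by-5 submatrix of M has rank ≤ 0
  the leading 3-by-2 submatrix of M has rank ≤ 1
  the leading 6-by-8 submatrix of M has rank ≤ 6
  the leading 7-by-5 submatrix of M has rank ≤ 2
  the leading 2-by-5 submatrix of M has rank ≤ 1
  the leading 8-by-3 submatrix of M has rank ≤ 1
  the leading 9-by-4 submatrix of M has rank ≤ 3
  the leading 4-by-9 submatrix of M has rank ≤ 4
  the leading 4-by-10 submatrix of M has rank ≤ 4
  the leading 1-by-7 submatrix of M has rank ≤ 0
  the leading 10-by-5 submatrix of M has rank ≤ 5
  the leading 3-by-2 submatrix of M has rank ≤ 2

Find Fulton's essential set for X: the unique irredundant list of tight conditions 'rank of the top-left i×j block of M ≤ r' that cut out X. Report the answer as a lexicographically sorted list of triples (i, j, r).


Propagating the 41 rank bounds to every northwest block:

  row 1: 0, 0, 0, 0, 0, 0, 0, 1, 1, 1
  row 2: 0, 0, 0, 1, 1, 1, 1, 2, 2, 2
  row 3: 0, 0, 0, 1, 1, 1, 2, 3, 3, 3
  row 4: 0, 0, 0, 1, 1, 2, 3, 4, 4, 4
  row 5: 0, 0, 0, 1, 1, 2, 3, 4, 5, 5
  row 6: 1, 1, 1, 2, 2, 3, 4, 5, 6, 6
  row 7: 1, 1, 1, 2, 2, 3, 4, 5, 6, 7
  row 8: 1, 1, 1, 2, 3, 4, 5, 6, 7, 8
  row 9: 1, 1, 2, 3, 4, 5, 6, 7, 8, 9
  row 10: 1, 2, 3, 4, 5, 6, 7, 8, 9, 10

the unique w with this rank table is (8, 4, 7, 6, 9, 1, 10, 5, 3, 2).

Rothe diagram D(w) (29 cells), 7 SE-corners (essential conditions):

[(1, 7, 0), (3, 6, 1), (5, 3, 0), (5, 5, 1), (7, 5, 2), (8, 3, 1), (9, 2, 1)]


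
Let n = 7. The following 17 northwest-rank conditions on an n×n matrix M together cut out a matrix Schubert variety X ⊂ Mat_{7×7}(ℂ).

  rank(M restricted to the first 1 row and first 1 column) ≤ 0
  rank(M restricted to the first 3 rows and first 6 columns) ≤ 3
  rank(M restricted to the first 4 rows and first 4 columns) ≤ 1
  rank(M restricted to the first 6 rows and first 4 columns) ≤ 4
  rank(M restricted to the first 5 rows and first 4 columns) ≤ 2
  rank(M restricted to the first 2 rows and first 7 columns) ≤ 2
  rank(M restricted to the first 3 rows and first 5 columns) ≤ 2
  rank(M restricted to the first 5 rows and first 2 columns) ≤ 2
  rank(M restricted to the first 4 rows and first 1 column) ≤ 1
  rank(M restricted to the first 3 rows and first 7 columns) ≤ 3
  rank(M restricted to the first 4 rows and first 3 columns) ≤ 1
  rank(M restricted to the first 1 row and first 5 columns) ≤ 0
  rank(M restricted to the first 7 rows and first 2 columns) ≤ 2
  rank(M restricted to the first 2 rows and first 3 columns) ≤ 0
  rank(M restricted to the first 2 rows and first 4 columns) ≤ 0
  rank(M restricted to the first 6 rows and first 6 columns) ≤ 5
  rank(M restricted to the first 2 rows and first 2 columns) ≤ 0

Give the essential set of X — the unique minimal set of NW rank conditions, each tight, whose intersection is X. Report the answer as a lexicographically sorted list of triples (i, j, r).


Reconstructing r_w from the 17 given conditions:

  row 1: 0 0 0 0 0 1 1
  row 2: 0 0 0 0 1 2 2
  row 3: 1 1 1 1 2 3 3
  row 4: 1 1 1 1 2 3 4
  row 5: 1 2 2 2 3 4 5
  row 6: 1 2 3 3 4 5 6
  row 7: 1 2 3 4 5 6 7

giving w = (6, 5, 1, 7, 2, 3, 4) via Δ²R.

D(w) has 12 cells with 3 SE-corners; essential set:

[(1, 5, 0), (2, 4, 0), (4, 4, 1)]


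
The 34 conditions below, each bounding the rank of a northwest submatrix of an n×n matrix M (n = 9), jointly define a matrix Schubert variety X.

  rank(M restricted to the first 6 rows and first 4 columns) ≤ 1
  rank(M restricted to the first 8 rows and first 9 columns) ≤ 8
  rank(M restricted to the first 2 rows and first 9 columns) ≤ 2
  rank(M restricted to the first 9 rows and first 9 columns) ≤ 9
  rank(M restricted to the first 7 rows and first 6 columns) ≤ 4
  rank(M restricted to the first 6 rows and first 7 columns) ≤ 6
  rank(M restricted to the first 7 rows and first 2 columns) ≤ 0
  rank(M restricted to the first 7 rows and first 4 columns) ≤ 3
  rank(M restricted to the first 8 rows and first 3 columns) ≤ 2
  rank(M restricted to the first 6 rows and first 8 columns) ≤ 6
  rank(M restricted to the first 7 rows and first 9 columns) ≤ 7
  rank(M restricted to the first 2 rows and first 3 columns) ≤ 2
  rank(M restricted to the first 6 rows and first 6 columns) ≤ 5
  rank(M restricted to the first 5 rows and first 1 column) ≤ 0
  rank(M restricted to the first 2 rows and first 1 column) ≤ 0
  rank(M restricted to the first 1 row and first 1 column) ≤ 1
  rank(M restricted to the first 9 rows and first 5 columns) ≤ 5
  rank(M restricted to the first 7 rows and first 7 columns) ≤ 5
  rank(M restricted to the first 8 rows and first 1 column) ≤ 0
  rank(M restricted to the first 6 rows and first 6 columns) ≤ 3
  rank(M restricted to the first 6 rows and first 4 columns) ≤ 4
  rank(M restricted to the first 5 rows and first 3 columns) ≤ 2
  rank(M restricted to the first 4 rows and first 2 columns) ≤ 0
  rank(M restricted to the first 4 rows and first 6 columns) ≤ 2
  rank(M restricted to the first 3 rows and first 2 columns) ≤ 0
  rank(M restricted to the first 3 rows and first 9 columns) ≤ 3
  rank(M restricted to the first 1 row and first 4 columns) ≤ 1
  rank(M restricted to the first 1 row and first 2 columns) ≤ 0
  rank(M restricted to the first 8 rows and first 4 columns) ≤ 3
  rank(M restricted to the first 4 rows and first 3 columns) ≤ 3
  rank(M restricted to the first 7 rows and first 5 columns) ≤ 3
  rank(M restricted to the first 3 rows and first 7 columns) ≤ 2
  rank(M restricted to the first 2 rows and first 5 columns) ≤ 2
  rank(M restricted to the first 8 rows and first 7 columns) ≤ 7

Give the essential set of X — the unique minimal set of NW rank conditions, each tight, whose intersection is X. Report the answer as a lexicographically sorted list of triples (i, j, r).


Rank table r_w(9×9) implied by the 34 constraints:

  i=1: 0, 0, 1, 1, 1, 1, 1, 1, 1
  i=2: 0, 0, 1, 1, 2, 2, 2, 2, 2
  i=3: 0, 0, 1, 1, 2, 2, 2, 3, 3
  i=4: 0, 0, 1, 1, 2, 2, 3, 4, 4
  i=5: 0, 0, 1, 1, 2, 3, 4, 5, 5
  i=6: 0, 0, 1, 1, 2, 3, 4, 5, 6
  i=7: 0, 0, 1, 2, 3, 4, 5, 6, 7
  i=8: 0, 1, 2, 3, 4, 5, 6, 7, 8
  i=9: 1, 2, 3, 4, 5, 6, 7, 8, 9

the unique w with this rank table is (3, 5, 8, 7, 6, 9, 4, 2, 1).

Rothe diagram D(w) (23 cells), 5 SE-corners (essential conditions):

[(3, 7, 2), (4, 6, 2), (6, 4, 1), (7, 2, 0), (8, 1, 0)]
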